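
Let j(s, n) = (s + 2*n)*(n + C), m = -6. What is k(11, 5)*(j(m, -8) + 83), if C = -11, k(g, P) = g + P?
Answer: 8016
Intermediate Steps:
k(g, P) = P + g
j(s, n) = (-11 + n)*(s + 2*n) (j(s, n) = (s + 2*n)*(n - 11) = (s + 2*n)*(-11 + n) = (-11 + n)*(s + 2*n))
k(11, 5)*(j(m, -8) + 83) = (5 + 11)*((-22*(-8) - 11*(-6) + 2*(-8)**2 - 8*(-6)) + 83) = 16*((176 + 66 + 2*64 + 48) + 83) = 16*((176 + 66 + 128 + 48) + 83) = 16*(418 + 83) = 16*501 = 8016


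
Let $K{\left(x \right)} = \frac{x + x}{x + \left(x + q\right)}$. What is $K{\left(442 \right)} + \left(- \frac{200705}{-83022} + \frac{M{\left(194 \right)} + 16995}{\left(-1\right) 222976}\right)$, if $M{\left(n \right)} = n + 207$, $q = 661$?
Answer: $\frac{25327134791}{8698572480} \approx 2.9116$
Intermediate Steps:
$M{\left(n \right)} = 207 + n$
$K{\left(x \right)} = \frac{2 x}{661 + 2 x}$ ($K{\left(x \right)} = \frac{x + x}{x + \left(x + 661\right)} = \frac{2 x}{x + \left(661 + x\right)} = \frac{2 x}{661 + 2 x}$)
$K{\left(442 \right)} + \left(- \frac{200705}{-83022} + \frac{M{\left(194 \right)} + 16995}{\left(-1\right) 222976}\right) = 2 \cdot 442 \frac{1}{661 + 2 \cdot 442} + \left(- \frac{200705}{-83022} + \frac{\left(207 + 194\right) + 16995}{\left(-1\right) 222976}\right) = 2 \cdot 442 \frac{1}{661 + 884} + \left(\left(-200705\right) \left(- \frac{1}{83022}\right) + \frac{401 + 16995}{-222976}\right) = 2 \cdot 442 \cdot \frac{1}{1545} + \left(\frac{1465}{606} + 17396 \left(- \frac{1}{222976}\right)\right) = 2 \cdot 442 \cdot \frac{1}{1545} + \left(\frac{1465}{606} - \frac{4349}{55744}\right) = \frac{884}{1545} + \frac{39514733}{16890432} = \frac{25327134791}{8698572480}$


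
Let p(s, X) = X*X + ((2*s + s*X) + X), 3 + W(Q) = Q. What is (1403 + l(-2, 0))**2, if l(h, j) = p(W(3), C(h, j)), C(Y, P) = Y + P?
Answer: 1974025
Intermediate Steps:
W(Q) = -3 + Q
C(Y, P) = P + Y
p(s, X) = X + X**2 + 2*s + X*s (p(s, X) = X**2 + ((2*s + X*s) + X) = X**2 + (X + 2*s + X*s) = X + X**2 + 2*s + X*s)
l(h, j) = h + j + (h + j)**2 (l(h, j) = (j + h) + (j + h)**2 + 2*(-3 + 3) + (j + h)*(-3 + 3) = (h + j) + (h + j)**2 + 2*0 + (h + j)*0 = (h + j) + (h + j)**2 + 0 + 0 = h + j + (h + j)**2)
(1403 + l(-2, 0))**2 = (1403 + (-2 + 0 + (-2 + 0)**2))**2 = (1403 + (-2 + 0 + (-2)**2))**2 = (1403 + (-2 + 0 + 4))**2 = (1403 + 2)**2 = 1405**2 = 1974025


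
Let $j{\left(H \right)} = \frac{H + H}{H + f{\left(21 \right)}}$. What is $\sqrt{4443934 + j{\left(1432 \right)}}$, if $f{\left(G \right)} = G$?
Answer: $\frac{3 \sqrt{1042453068622}}{1453} \approx 2108.1$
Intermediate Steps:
$j{\left(H \right)} = \frac{2 H}{21 + H}$ ($j{\left(H \right)} = \frac{H + H}{H + 21} = \frac{2 H}{21 + H}$)
$\sqrt{4443934 + j{\left(1432 \right)}} = \sqrt{4443934 + 2 \cdot 1432 \frac{1}{21 + 1432}} = \sqrt{4443934 + 2 \cdot 1432 \cdot \frac{1}{1453}} = \sqrt{4443934 + \frac{2864}{1453}} = \sqrt{\frac{6457038966}{1453}} = \frac{3 \sqrt{1042453068622}}{1453}$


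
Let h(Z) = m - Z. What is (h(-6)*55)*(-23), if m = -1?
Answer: -6325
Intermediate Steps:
h(Z) = -1 - Z
(h(-6)*55)*(-23) = ((-1 - 1*(-6))*55)*(-23) = ((-1 + 6)*55)*(-23) = (5*55)*(-23) = 275*(-23) = -6325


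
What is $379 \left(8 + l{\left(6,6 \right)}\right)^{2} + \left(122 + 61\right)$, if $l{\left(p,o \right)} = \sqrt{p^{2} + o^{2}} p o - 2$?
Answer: $35379075 + 982368 \sqrt{2} \approx 3.6768 \cdot 10^{7}$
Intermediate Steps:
$l{\left(p,o \right)} = -2 + o p \sqrt{o^{2} + p^{2}}$ ($l{\left(p,o \right)} = \sqrt{o^{2} + p^{2}} p o - 2 = p \sqrt{o^{2} + p^{2}} o - 2 = o p \sqrt{o^{2} + p^{2}} - 2 = -2 + o p \sqrt{o^{2} + p^{2}}$)
$379 \left(8 + l{\left(6,6 \right)}\right)^{2} + \left(122 + 61\right) = 379 \left(8 - \left(2 - 36 \sqrt{6^{2} + 6^{2}}\right)\right)^{2} + \left(122 + 61\right) = 379 \left(8 - \left(2 - 36 \sqrt{36 + 36}\right)\right)^{2} + 183 = 379 \left(8 - \left(2 - 36 \sqrt{72}\right)\right)^{2} + 183 = 379 \left(8 - \left(2 - 36 \cdot 6 \sqrt{2}\right)\right)^{2} + 183 = 379 \left(8 - \left(2 - 216 \sqrt{2}\right)\right)^{2} + 183 = 379 \left(6 + 216 \sqrt{2}\right)^{2} + 183 = 183 + 379 \left(6 + 216 \sqrt{2}\right)^{2}$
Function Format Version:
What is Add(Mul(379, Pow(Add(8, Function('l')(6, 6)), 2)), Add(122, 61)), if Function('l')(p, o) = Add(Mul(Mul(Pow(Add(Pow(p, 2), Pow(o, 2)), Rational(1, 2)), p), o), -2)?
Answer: Add(35379075, Mul(982368, Pow(2, Rational(1, 2)))) ≈ 3.6768e+7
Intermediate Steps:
Function('l')(p, o) = Add(-2, Mul(o, p, Pow(Add(Pow(o, 2), Pow(p, 2)), Rational(1, 2)))) (Function('l')(p, o) = Add(Mul(Mul(Pow(Add(Pow(o, 2), Pow(p, 2)), Rational(1, 2)), p), o), -2) = Add(Mul(Mul(p, Pow(Add(Pow(o, 2), Pow(p, 2)), Rational(1, 2))), o), -2) = Add(Mul(o, p, Pow(Add(Pow(o, 2), Pow(p, 2)), Rational(1, 2))), -2) = Add(-2, Mul(o, p, Pow(Add(Pow(o, 2), Pow(p, 2)), Rational(1, 2)))))
Add(Mul(379, Pow(Add(8, Function('l')(6, 6)), 2)), Add(122, 61)) = Add(Mul(379, Pow(Add(8, Add(-2, Mul(6, 6, Pow(Add(Pow(6, 2), Pow(6, 2)), Rational(1, 2))))), 2)), Add(122, 61)) = Add(Mul(379, Pow(Add(8, Add(-2, Mul(6, 6, Pow(Add(36, 36), Rational(1, 2))))), 2)), 183) = Add(Mul(379, Pow(Add(8, Add(-2, Mul(6, 6, Pow(72, Rational(1, 2))))), 2)), 183) = Add(Mul(379, Pow(Add(8, Add(-2, Mul(6, 6, Mul(6, Pow(2, Rational(1, 2)))))), 2)), 183) = Add(Mul(379, Pow(Add(8, Add(-2, Mul(216, Pow(2, Rational(1, 2))))), 2)), 183) = Add(Mul(379, Pow(Add(6, Mul(216, Pow(2, Rational(1, 2)))), 2)), 183) = Add(183, Mul(379, Pow(Add(6, Mul(216, Pow(2, Rational(1, 2)))), 2)))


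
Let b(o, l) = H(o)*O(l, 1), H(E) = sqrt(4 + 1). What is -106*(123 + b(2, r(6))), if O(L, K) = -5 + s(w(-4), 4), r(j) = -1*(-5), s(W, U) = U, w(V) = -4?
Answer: -13038 + 106*sqrt(5) ≈ -12801.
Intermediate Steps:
H(E) = sqrt(5)
r(j) = 5
O(L, K) = -1 (O(L, K) = -5 + 4 = -1)
b(o, l) = -sqrt(5) (b(o, l) = sqrt(5)*(-1) = -sqrt(5))
-106*(123 + b(2, r(6))) = -106*(123 - sqrt(5)) = -13038 + 106*sqrt(5)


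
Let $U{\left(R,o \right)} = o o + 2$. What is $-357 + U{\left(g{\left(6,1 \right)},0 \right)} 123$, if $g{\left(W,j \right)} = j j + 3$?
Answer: $-111$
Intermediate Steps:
$g{\left(W,j \right)} = 3 + j^{2}$ ($g{\left(W,j \right)} = j^{2} + 3 = 3 + j^{2}$)
$U{\left(R,o \right)} = 2 + o^{2}$ ($U{\left(R,o \right)} = o^{2} + 2 = 2 + o^{2}$)
$-357 + U{\left(g{\left(6,1 \right)},0 \right)} 123 = -357 + \left(2 + 0^{2}\right) 123 = -357 + \left(2 + 0\right) 123 = -357 + 2 \cdot 123 = -357 + 246 = -111$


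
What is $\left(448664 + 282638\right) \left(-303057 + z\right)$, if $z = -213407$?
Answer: $-377691156128$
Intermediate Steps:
$\left(448664 + 282638\right) \left(-303057 + z\right) = \left(448664 + 282638\right) \left(-303057 - 213407\right) = 731302 \left(-516464\right) = -377691156128$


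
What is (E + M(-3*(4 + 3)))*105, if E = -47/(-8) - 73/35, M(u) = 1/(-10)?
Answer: 3099/8 ≈ 387.38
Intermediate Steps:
M(u) = -1/10
E = 1061/280 (E = -47*(-1/8) - 73*1/35 = 47/8 - 73/35 = 1061/280 ≈ 3.7893)
(E + M(-3*(4 + 3)))*105 = (1061/280 - 1/10)*105 = (1033/280)*105 = 3099/8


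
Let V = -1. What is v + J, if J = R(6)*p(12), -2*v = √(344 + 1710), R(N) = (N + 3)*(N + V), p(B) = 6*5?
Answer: 1350 - √2054/2 ≈ 1327.3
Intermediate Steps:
p(B) = 30
R(N) = (-1 + N)*(3 + N) (R(N) = (N + 3)*(N - 1) = (3 + N)*(-1 + N) = (-1 + N)*(3 + N))
v = -√2054/2 (v = -√(344 + 1710)/2 = -√2054/2 ≈ -22.661)
J = 1350 (J = (-3 + 6² + 2*6)*30 = (-3 + 36 + 12)*30 = 45*30 = 1350)
v + J = -√2054/2 + 1350 = 1350 - √2054/2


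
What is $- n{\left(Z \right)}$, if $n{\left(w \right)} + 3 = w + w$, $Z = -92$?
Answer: $187$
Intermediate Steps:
$n{\left(w \right)} = -3 + 2 w$ ($n{\left(w \right)} = -3 + \left(w + w\right) = -3 + 2 w$)
$- n{\left(Z \right)} = - (-3 + 2 \left(-92\right)) = - (-3 - 184) = \left(-1\right) \left(-187\right) = 187$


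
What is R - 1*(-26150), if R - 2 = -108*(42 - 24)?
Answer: 24208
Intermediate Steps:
R = -1942 (R = 2 - 108*(42 - 24) = 2 - 108*18 = 2 - 1944 = -1942)
R - 1*(-26150) = -1942 - 1*(-26150) = -1942 + 26150 = 24208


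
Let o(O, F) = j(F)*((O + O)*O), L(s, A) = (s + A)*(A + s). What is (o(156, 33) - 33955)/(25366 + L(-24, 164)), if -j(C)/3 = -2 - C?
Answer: 5076605/44966 ≈ 112.90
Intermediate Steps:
j(C) = 6 + 3*C (j(C) = -3*(-2 - C) = 6 + 3*C)
L(s, A) = (A + s)² (L(s, A) = (A + s)*(A + s) = (A + s)²)
o(O, F) = 2*O²*(6 + 3*F) (o(O, F) = (6 + 3*F)*((O + O)*O) = (6 + 3*F)*((2*O)*O) = (6 + 3*F)*(2*O²) = 2*O²*(6 + 3*F))
(o(156, 33) - 33955)/(25366 + L(-24, 164)) = (6*156²*(2 + 33) - 33955)/(25366 + (164 - 24)²) = (6*24336*35 - 33955)/(25366 + 140²) = (5110560 - 33955)/(25366 + 19600) = 5076605/44966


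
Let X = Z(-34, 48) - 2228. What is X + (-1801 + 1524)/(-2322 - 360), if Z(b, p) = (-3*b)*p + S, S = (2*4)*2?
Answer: 7198765/2682 ≈ 2684.1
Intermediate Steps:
S = 16 (S = 8*2 = 16)
Z(b, p) = 16 - 3*b*p (Z(b, p) = (-3*b)*p + 16 = -3*b*p + 16 = 16 - 3*b*p)
X = 2684 (X = (16 - 3*(-34)*48) - 2228 = (16 + 4896) - 2228 = 4912 - 2228 = 2684)
X + (-1801 + 1524)/(-2322 - 360) = 2684 + (-1801 + 1524)/(-2322 - 360) = 2684 - 277/(-2682) = 2684 - 277*(-1/2682) = 2684 + 277/2682 = 7198765/2682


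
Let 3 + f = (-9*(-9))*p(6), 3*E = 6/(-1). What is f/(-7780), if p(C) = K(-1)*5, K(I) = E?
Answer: 813/7780 ≈ 0.10450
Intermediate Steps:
E = -2 (E = (6/(-1))/3 = (6*(-1))/3 = (⅓)*(-6) = -2)
K(I) = -2
p(C) = -10 (p(C) = -2*5 = -10)
f = -813 (f = -3 - 9*(-9)*(-10) = -3 + 81*(-10) = -3 - 810 = -813)
f/(-7780) = -813/(-7780) = -813*(-1/7780) = 813/7780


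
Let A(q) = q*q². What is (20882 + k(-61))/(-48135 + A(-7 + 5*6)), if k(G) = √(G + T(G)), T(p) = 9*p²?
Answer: -10441/17984 - √8357/17984 ≈ -0.58566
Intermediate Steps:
k(G) = √(G + 9*G²)
A(q) = q³
(20882 + k(-61))/(-48135 + A(-7 + 5*6)) = (20882 + √(-61*(1 + 9*(-61))))/(-48135 + (-7 + 5*6)³) = (20882 + √(-61*(1 - 549)))/(-48135 + (-7 + 30)³) = (20882 + √(-61*(-548)))/(-48135 + 23³) = (20882 + √33428)/(-48135 + 12167) = (20882 + 2*√8357)/(-35968) = (20882 + 2*√8357)*(-1/35968) = -10441/17984 - √8357/17984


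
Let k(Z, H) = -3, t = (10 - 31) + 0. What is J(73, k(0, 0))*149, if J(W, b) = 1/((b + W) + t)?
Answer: 149/49 ≈ 3.0408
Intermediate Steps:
t = -21 (t = -21 + 0 = -21)
J(W, b) = 1/(-21 + W + b) (J(W, b) = 1/((b + W) - 21) = 1/((W + b) - 21) = 1/(-21 + W + b))
J(73, k(0, 0))*149 = 149/(-21 + 73 - 3) = 149/49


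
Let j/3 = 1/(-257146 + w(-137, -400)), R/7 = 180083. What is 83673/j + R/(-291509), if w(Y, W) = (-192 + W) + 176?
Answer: -2094102052009259/291509 ≈ -7.1837e+9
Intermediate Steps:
R = 1260581 (R = 7*180083 = 1260581)
w(Y, W) = -16 + W
j = -1/85854 (j = 3/(-257146 + (-16 - 400)) = 3/(-257146 - 416) = 3/(-257562) = 3*(-1/257562) = -1/85854 ≈ -1.1648e-5)
83673/j + R/(-291509) = 83673/(-1/85854) + 1260581/(-291509) = 83673*(-85854) + 1260581*(-1/291509) = -7183661742 - 1260581/291509 = -2094102052009259/291509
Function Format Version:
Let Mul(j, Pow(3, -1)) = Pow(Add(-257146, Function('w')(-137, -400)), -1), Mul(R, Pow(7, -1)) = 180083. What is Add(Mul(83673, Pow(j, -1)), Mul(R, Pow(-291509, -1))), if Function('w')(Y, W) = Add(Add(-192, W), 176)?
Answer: Rational(-2094102052009259, 291509) ≈ -7.1837e+9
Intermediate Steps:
R = 1260581 (R = Mul(7, 180083) = 1260581)
Function('w')(Y, W) = Add(-16, W)
j = Rational(-1, 85854) (j = Mul(3, Pow(Add(-257146, Add(-16, -400)), -1)) = Mul(3, Pow(Add(-257146, -416), -1)) = Mul(3, Pow(-257562, -1)) = Mul(3, Rational(-1, 257562)) = Rational(-1, 85854) ≈ -1.1648e-5)
Add(Mul(83673, Pow(j, -1)), Mul(R, Pow(-291509, -1))) = Add(Mul(83673, Pow(Rational(-1, 85854), -1)), Mul(1260581, Pow(-291509, -1))) = Add(Mul(83673, -85854), Mul(1260581, Rational(-1, 291509))) = Add(-7183661742, Rational(-1260581, 291509)) = Rational(-2094102052009259, 291509)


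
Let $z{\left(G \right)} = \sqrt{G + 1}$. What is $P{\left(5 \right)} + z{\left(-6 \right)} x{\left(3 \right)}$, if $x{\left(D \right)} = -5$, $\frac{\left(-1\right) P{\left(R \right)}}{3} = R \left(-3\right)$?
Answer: $45 - 5 i \sqrt{5} \approx 45.0 - 11.18 i$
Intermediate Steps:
$z{\left(G \right)} = \sqrt{1 + G}$
$P{\left(R \right)} = 9 R$ ($P{\left(R \right)} = - 3 R \left(-3\right) = - 3 \left(- 3 R\right) = 9 R$)
$P{\left(5 \right)} + z{\left(-6 \right)} x{\left(3 \right)} = 9 \cdot 5 + \sqrt{1 - 6} \left(-5\right) = 45 + \sqrt{-5} \left(-5\right) = 45 + i \sqrt{5} \left(-5\right) = 45 - 5 i \sqrt{5}$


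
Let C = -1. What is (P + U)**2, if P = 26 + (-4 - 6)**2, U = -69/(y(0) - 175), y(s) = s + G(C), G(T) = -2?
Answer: 55606849/3481 ≈ 15974.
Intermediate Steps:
y(s) = -2 + s (y(s) = s - 2 = -2 + s)
U = 23/59 (U = -69/((-2 + 0) - 175) = -69/(-2 - 175) = -69/(-177) = -69*(-1/177) = 23/59 ≈ 0.38983)
P = 126 (P = 26 + (-10)**2 = 26 + 100 = 126)
(P + U)**2 = (126 + 23/59)**2 = (7457/59)**2 = 55606849/3481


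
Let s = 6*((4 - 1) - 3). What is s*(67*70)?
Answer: 0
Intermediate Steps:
s = 0 (s = 6*(3 - 3) = 6*0 = 0)
s*(67*70) = 0*(67*70) = 0*4690 = 0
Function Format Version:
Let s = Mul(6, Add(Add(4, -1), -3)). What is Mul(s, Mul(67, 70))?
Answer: 0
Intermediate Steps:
s = 0 (s = Mul(6, Add(3, -3)) = Mul(6, 0) = 0)
Mul(s, Mul(67, 70)) = Mul(0, Mul(67, 70)) = Mul(0, 4690) = 0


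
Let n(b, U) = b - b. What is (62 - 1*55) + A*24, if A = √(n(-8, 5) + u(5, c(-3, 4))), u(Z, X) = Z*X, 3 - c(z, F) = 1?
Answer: 7 + 24*√10 ≈ 82.895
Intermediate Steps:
n(b, U) = 0
c(z, F) = 2 (c(z, F) = 3 - 1*1 = 3 - 1 = 2)
u(Z, X) = X*Z
A = √10 (A = √(0 + 2*5) = √(0 + 10) = √10 ≈ 3.1623)
(62 - 1*55) + A*24 = (62 - 1*55) + √10*24 = (62 - 55) + 24*√10 = 7 + 24*√10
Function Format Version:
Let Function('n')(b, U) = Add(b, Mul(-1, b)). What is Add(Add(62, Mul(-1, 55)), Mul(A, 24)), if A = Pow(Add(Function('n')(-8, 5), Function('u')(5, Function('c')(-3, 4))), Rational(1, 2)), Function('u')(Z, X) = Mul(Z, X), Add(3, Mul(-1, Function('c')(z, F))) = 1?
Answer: Add(7, Mul(24, Pow(10, Rational(1, 2)))) ≈ 82.895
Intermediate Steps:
Function('n')(b, U) = 0
Function('c')(z, F) = 2 (Function('c')(z, F) = Add(3, Mul(-1, 1)) = Add(3, -1) = 2)
Function('u')(Z, X) = Mul(X, Z)
A = Pow(10, Rational(1, 2)) (A = Pow(Add(0, Mul(2, 5)), Rational(1, 2)) = Pow(Add(0, 10), Rational(1, 2)) = Pow(10, Rational(1, 2)) ≈ 3.1623)
Add(Add(62, Mul(-1, 55)), Mul(A, 24)) = Add(Add(62, Mul(-1, 55)), Mul(Pow(10, Rational(1, 2)), 24)) = Add(Add(62, -55), Mul(24, Pow(10, Rational(1, 2)))) = Add(7, Mul(24, Pow(10, Rational(1, 2))))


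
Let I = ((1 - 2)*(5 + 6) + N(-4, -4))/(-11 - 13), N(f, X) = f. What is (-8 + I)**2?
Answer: 3481/64 ≈ 54.391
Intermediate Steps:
I = 5/8 (I = ((1 - 2)*(5 + 6) - 4)/(-11 - 13) = (-1*11 - 4)/(-24) = (-11 - 4)*(-1/24) = -15*(-1/24) = 5/8 ≈ 0.62500)
(-8 + I)**2 = (-8 + 5/8)**2 = (-59/8)**2 = 3481/64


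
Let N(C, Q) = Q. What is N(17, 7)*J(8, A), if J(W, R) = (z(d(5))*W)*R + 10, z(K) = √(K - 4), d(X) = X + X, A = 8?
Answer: 70 + 448*√6 ≈ 1167.4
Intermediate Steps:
d(X) = 2*X
z(K) = √(-4 + K)
J(W, R) = 10 + R*W*√6 (J(W, R) = (√(-4 + 2*5)*W)*R + 10 = (√(-4 + 10)*W)*R + 10 = (√6*W)*R + 10 = (W*√6)*R + 10 = R*W*√6 + 10 = 10 + R*W*√6)
N(17, 7)*J(8, A) = 7*(10 + 8*8*√6) = 7*(10 + 64*√6) = 70 + 448*√6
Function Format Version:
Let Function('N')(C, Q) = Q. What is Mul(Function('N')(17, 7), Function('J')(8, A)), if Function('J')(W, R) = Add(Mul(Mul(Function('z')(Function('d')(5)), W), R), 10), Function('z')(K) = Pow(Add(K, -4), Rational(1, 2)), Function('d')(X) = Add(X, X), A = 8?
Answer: Add(70, Mul(448, Pow(6, Rational(1, 2)))) ≈ 1167.4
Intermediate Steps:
Function('d')(X) = Mul(2, X)
Function('z')(K) = Pow(Add(-4, K), Rational(1, 2))
Function('J')(W, R) = Add(10, Mul(R, W, Pow(6, Rational(1, 2)))) (Function('J')(W, R) = Add(Mul(Mul(Pow(Add(-4, Mul(2, 5)), Rational(1, 2)), W), R), 10) = Add(Mul(Mul(Pow(Add(-4, 10), Rational(1, 2)), W), R), 10) = Add(Mul(Mul(Pow(6, Rational(1, 2)), W), R), 10) = Add(Mul(Mul(W, Pow(6, Rational(1, 2))), R), 10) = Add(Mul(R, W, Pow(6, Rational(1, 2))), 10) = Add(10, Mul(R, W, Pow(6, Rational(1, 2)))))
Mul(Function('N')(17, 7), Function('J')(8, A)) = Mul(7, Add(10, Mul(8, 8, Pow(6, Rational(1, 2))))) = Mul(7, Add(10, Mul(64, Pow(6, Rational(1, 2))))) = Add(70, Mul(448, Pow(6, Rational(1, 2))))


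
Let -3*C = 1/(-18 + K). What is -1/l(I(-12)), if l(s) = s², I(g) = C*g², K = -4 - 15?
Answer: -1369/2304 ≈ -0.59418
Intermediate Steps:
K = -19
C = 1/111 (C = -1/(3*(-18 - 19)) = -⅓/(-37) = -⅓*(-1/37) = 1/111 ≈ 0.0090090)
I(g) = g²/111
-1/l(I(-12)) = -1/(((1/111)*(-12)²)²) = -1/(((1/111)*144)²) = -1/((48/37)²) = -1/2304/1369 = -1*1369/2304 = -1369/2304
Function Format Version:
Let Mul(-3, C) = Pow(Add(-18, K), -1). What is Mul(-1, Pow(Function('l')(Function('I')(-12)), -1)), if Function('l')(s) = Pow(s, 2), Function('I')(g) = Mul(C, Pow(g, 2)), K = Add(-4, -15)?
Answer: Rational(-1369, 2304) ≈ -0.59418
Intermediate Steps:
K = -19
C = Rational(1, 111) (C = Mul(Rational(-1, 3), Pow(Add(-18, -19), -1)) = Mul(Rational(-1, 3), Pow(-37, -1)) = Mul(Rational(-1, 3), Rational(-1, 37)) = Rational(1, 111) ≈ 0.0090090)
Function('I')(g) = Mul(Rational(1, 111), Pow(g, 2))
Mul(-1, Pow(Function('l')(Function('I')(-12)), -1)) = Mul(-1, Pow(Pow(Mul(Rational(1, 111), Pow(-12, 2)), 2), -1)) = Mul(-1, Pow(Pow(Mul(Rational(1, 111), 144), 2), -1)) = Mul(-1, Pow(Pow(Rational(48, 37), 2), -1)) = Mul(-1, Pow(Rational(2304, 1369), -1)) = Mul(-1, Rational(1369, 2304)) = Rational(-1369, 2304)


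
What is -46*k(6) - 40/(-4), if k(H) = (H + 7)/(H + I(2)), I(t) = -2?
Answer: -279/2 ≈ -139.50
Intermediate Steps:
k(H) = (7 + H)/(-2 + H) (k(H) = (H + 7)/(H - 2) = (7 + H)/(-2 + H))
-46*k(6) - 40/(-4) = -46*(7 + 6)/(-2 + 6) - 40/(-4) = -46*13/4 - 40*(-¼) = -23*13/2 + 10 = -46*13/4 + 10 = -299/2 + 10 = -279/2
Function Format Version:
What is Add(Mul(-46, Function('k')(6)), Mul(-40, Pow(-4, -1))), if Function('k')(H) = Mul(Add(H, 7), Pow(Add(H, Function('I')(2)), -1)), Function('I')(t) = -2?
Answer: Rational(-279, 2) ≈ -139.50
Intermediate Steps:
Function('k')(H) = Mul(Pow(Add(-2, H), -1), Add(7, H)) (Function('k')(H) = Mul(Add(H, 7), Pow(Add(H, -2), -1)) = Mul(Add(7, H), Pow(Add(-2, H), -1)) = Mul(Pow(Add(-2, H), -1), Add(7, H)))
Add(Mul(-46, Function('k')(6)), Mul(-40, Pow(-4, -1))) = Add(Mul(-46, Mul(Pow(Add(-2, 6), -1), Add(7, 6))), Mul(-40, Pow(-4, -1))) = Add(Mul(-46, Mul(Pow(4, -1), 13)), Mul(-40, Rational(-1, 4))) = Add(Mul(-46, Mul(Rational(1, 4), 13)), 10) = Add(Mul(-46, Rational(13, 4)), 10) = Add(Rational(-299, 2), 10) = Rational(-279, 2)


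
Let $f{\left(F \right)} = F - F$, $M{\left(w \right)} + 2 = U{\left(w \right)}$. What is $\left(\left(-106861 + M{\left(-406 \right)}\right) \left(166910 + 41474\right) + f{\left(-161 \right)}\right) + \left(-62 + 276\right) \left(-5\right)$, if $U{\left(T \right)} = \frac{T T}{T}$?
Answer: $-22353144366$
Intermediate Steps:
$U{\left(T \right)} = T$ ($U{\left(T \right)} = \frac{T^{2}}{T} = T$)
$M{\left(w \right)} = -2 + w$
$f{\left(F \right)} = 0$
$\left(\left(-106861 + M{\left(-406 \right)}\right) \left(166910 + 41474\right) + f{\left(-161 \right)}\right) + \left(-62 + 276\right) \left(-5\right) = \left(\left(-106861 - 408\right) \left(166910 + 41474\right) + 0\right) + \left(-62 + 276\right) \left(-5\right) = \left(\left(-106861 - 408\right) 208384 + 0\right) + 214 \left(-5\right) = \left(\left(-107269\right) 208384 + 0\right) - 1070 = \left(-22353143296 + 0\right) - 1070 = -22353143296 - 1070 = -22353144366$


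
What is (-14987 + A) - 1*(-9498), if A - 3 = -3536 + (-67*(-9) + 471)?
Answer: -7948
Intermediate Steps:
A = -2459 (A = 3 + (-3536 + (-67*(-9) + 471)) = 3 + (-3536 + (603 + 471)) = 3 + (-3536 + 1074) = 3 - 2462 = -2459)
(-14987 + A) - 1*(-9498) = (-14987 - 2459) - 1*(-9498) = -17446 + 9498 = -7948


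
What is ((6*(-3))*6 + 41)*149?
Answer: -9983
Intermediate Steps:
((6*(-3))*6 + 41)*149 = (-18*6 + 41)*149 = (-108 + 41)*149 = -67*149 = -9983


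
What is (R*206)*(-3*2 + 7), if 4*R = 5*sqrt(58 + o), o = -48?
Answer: 515*sqrt(10)/2 ≈ 814.29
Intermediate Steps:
R = 5*sqrt(10)/4 (R = (5*sqrt(58 - 48))/4 = (5*sqrt(10))/4 = 5*sqrt(10)/4 ≈ 3.9528)
(R*206)*(-3*2 + 7) = ((5*sqrt(10)/4)*206)*(-3*2 + 7) = (515*sqrt(10)/2)*(-6 + 7) = (515*sqrt(10)/2)*1 = 515*sqrt(10)/2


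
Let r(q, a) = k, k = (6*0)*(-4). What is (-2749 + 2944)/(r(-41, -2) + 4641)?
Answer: 5/119 ≈ 0.042017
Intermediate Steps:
k = 0 (k = 0*(-4) = 0)
r(q, a) = 0
(-2749 + 2944)/(r(-41, -2) + 4641) = (-2749 + 2944)/(0 + 4641) = 195/4641 = 195*(1/4641) = 5/119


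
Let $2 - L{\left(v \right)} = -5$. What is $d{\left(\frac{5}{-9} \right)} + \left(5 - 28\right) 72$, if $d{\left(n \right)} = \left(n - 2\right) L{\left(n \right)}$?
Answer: $- \frac{15065}{9} \approx -1673.9$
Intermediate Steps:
$L{\left(v \right)} = 7$ ($L{\left(v \right)} = 2 - -5 = 2 + 5 = 7$)
$d{\left(n \right)} = -14 + 7 n$ ($d{\left(n \right)} = \left(n - 2\right) 7 = \left(-2 + n\right) 7 = -14 + 7 n$)
$d{\left(\frac{5}{-9} \right)} + \left(5 - 28\right) 72 = \left(-14 + 7 \frac{5}{-9}\right) + \left(5 - 28\right) 72 = \left(-14 + 7 \cdot 5 \left(- \frac{1}{9}\right)\right) + \left(5 - 28\right) 72 = \left(-14 + 7 \left(- \frac{5}{9}\right)\right) - 1656 = \left(-14 - \frac{35}{9}\right) - 1656 = - \frac{161}{9} - 1656 = - \frac{15065}{9}$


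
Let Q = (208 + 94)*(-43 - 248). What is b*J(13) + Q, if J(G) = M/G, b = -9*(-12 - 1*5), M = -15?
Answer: -1144761/13 ≈ -88059.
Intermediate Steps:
Q = -87882 (Q = 302*(-291) = -87882)
b = 153 (b = -9*(-12 - 5) = -9*(-17) = 153)
J(G) = -15/G
b*J(13) + Q = 153*(-15/13) - 87882 = -2295/13 - 87882 = -1144761/13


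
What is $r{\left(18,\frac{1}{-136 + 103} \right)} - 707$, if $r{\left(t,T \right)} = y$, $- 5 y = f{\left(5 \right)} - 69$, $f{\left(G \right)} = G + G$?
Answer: $- \frac{3476}{5} \approx -695.2$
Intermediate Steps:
$f{\left(G \right)} = 2 G$
$y = \frac{59}{5}$ ($y = - \frac{2 \cdot 5 - 69}{5} = - \frac{10 - 69}{5} = \left(- \frac{1}{5}\right) \left(-59\right) = \frac{59}{5} \approx 11.8$)
$r{\left(t,T \right)} = \frac{59}{5}$
$r{\left(18,\frac{1}{-136 + 103} \right)} - 707 = \frac{59}{5} - 707 = - \frac{3476}{5}$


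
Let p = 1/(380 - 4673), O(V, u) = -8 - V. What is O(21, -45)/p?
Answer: 124497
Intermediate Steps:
p = -1/4293 (p = 1/(-4293) = -1/4293 ≈ -0.00023294)
O(21, -45)/p = (-8 - 1*21)/(-1/4293) = (-8 - 21)*(-4293) = -29*(-4293) = 124497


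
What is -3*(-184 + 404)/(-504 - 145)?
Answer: 60/59 ≈ 1.0169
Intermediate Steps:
-3*(-184 + 404)/(-504 - 145) = -660/(-649) = -660*(-1)/649 = -3*(-20/59) = 60/59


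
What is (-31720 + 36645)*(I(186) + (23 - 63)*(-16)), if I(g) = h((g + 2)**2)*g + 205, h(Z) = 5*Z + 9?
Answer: 161896762075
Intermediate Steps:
h(Z) = 9 + 5*Z
I(g) = 205 + g*(9 + 5*(2 + g)**2) (I(g) = (9 + 5*(g + 2)**2)*g + 205 = (9 + 5*(2 + g)**2)*g + 205 = g*(9 + 5*(2 + g)**2) + 205 = 205 + g*(9 + 5*(2 + g)**2))
(-31720 + 36645)*(I(186) + (23 - 63)*(-16)) = (-31720 + 36645)*((205 + 186*(9 + 5*(2 + 186)**2)) + (23 - 63)*(-16)) = 4925*((205 + 186*(9 + 5*188**2)) - 40*(-16)) = 4925*((205 + 186*(9 + 5*35344)) + 640) = 4925*((205 + 186*(9 + 176720)) + 640) = 4925*((205 + 186*176729) + 640) = 4925*((205 + 32871594) + 640) = 4925*(32871799 + 640) = 4925*32872439 = 161896762075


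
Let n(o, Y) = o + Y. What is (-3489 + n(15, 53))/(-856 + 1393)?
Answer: -3421/537 ≈ -6.3706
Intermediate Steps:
n(o, Y) = Y + o
(-3489 + n(15, 53))/(-856 + 1393) = (-3489 + (53 + 15))/(-856 + 1393) = (-3489 + 68)/537 = -3421*1/537 = -3421/537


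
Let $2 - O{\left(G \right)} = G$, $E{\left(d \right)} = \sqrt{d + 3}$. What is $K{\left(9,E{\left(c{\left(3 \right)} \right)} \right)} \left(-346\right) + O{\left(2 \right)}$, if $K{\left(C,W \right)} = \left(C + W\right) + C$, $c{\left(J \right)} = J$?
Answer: $-6228 - 346 \sqrt{6} \approx -7075.5$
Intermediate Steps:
$E{\left(d \right)} = \sqrt{3 + d}$
$O{\left(G \right)} = 2 - G$
$K{\left(C,W \right)} = W + 2 C$
$K{\left(9,E{\left(c{\left(3 \right)} \right)} \right)} \left(-346\right) + O{\left(2 \right)} = \left(\sqrt{3 + 3} + 2 \cdot 9\right) \left(-346\right) + \left(2 - 2\right) = \left(\sqrt{6} + 18\right) \left(-346\right) + \left(2 - 2\right) = \left(18 + \sqrt{6}\right) \left(-346\right) + 0 = \left(-6228 - 346 \sqrt{6}\right) + 0 = -6228 - 346 \sqrt{6}$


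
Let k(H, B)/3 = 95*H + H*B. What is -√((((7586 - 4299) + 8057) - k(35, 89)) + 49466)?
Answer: -3*√4610 ≈ -203.69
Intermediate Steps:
k(H, B) = 285*H + 3*B*H (k(H, B) = 3*(95*H + H*B) = 3*(95*H + B*H) = 285*H + 3*B*H)
-√((((7586 - 4299) + 8057) - k(35, 89)) + 49466) = -√((((7586 - 4299) + 8057) - 3*35*(95 + 89)) + 49466) = -√(((3287 + 8057) - 3*35*184) + 49466) = -√((11344 - 1*19320) + 49466) = -√((11344 - 19320) + 49466) = -√(-7976 + 49466) = -√41490 = -3*√4610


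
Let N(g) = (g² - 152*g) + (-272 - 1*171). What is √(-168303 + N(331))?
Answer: I*√109497 ≈ 330.9*I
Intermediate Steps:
N(g) = -443 + g² - 152*g (N(g) = (g² - 152*g) + (-272 - 171) = (g² - 152*g) - 443 = -443 + g² - 152*g)
√(-168303 + N(331)) = √(-168303 + (-443 + 331² - 152*331)) = √(-168303 + (-443 + 109561 - 50312)) = √(-168303 + 58806) = √(-109497) = I*√109497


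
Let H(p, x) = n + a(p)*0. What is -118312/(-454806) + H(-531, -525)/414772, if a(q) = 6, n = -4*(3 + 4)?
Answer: 6132471287/23580099279 ≈ 0.26007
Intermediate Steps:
n = -28 (n = -4*7 = -28)
H(p, x) = -28 (H(p, x) = -28 + 6*0 = -28 + 0 = -28)
-118312/(-454806) + H(-531, -525)/414772 = -118312/(-454806) - 28/414772 = -118312*(-1/454806) - 28*1/414772 = 59156/227403 - 7/103693 = 6132471287/23580099279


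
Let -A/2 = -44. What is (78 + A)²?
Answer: 27556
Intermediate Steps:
A = 88 (A = -2*(-44) = 88)
(78 + A)² = (78 + 88)² = 166² = 27556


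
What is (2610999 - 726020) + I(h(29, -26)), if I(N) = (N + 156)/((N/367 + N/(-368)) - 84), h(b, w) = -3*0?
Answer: 13194840/7 ≈ 1.8850e+6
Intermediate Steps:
h(b, w) = 0
I(N) = (156 + N)/(-84 + N/135056) (I(N) = (156 + N)/((N*(1/367) + N*(-1/368)) - 84) = (156 + N)/((N/367 - N/368) - 84) = (156 + N)/(N/135056 - 84) = (156 + N)/(-84 + N/135056))
(2610999 - 726020) + I(h(29, -26)) = (2610999 - 726020) + 135056*(156 + 0)/(-11344704 + 0) = 1884979 + 135056*156/(-11344704) = 1884979 + 135056*(-1/11344704)*156 = 1884979 - 13/7 = 13194840/7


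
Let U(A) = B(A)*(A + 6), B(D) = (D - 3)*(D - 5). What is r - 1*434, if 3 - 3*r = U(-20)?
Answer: 6751/3 ≈ 2250.3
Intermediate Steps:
B(D) = (-5 + D)*(-3 + D) (B(D) = (-3 + D)*(-5 + D) = (-5 + D)*(-3 + D))
U(A) = (6 + A)*(15 + A**2 - 8*A) (U(A) = (15 + A**2 - 8*A)*(A + 6) = (15 + A**2 - 8*A)*(6 + A) = (6 + A)*(15 + A**2 - 8*A))
r = 8053/3 (r = 1 - (6 - 20)*(15 + (-20)**2 - 8*(-20))/3 = 1 - (-14)*(15 + 400 + 160)/3 = 1 - (-14)*575/3 = 1 - 1/3*(-8050) = 1 + 8050/3 = 8053/3 ≈ 2684.3)
r - 1*434 = 8053/3 - 1*434 = 8053/3 - 434 = 6751/3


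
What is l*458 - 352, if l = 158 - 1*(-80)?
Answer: 108652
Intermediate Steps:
l = 238 (l = 158 + 80 = 238)
l*458 - 352 = 238*458 - 352 = 109004 - 352 = 108652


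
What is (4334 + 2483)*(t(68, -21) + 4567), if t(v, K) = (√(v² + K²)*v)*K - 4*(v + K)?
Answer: 29851643 - 9734676*√5065 ≈ -6.6295e+8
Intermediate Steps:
t(v, K) = -4*K - 4*v + K*v*√(K² + v²) (t(v, K) = (√(K² + v²)*v)*K - 4*(K + v) = (v*√(K² + v²))*K + (-4*K - 4*v) = K*v*√(K² + v²) + (-4*K - 4*v) = -4*K - 4*v + K*v*√(K² + v²))
(4334 + 2483)*(t(68, -21) + 4567) = (4334 + 2483)*((-4*(-21) - 4*68 - 21*68*√((-21)² + 68²)) + 4567) = 6817*((84 - 272 - 21*68*√(441 + 4624)) + 4567) = 6817*((84 - 272 - 21*68*√5065) + 4567) = 6817*((84 - 272 - 1428*√5065) + 4567) = 6817*((-188 - 1428*√5065) + 4567) = 6817*(4379 - 1428*√5065) = 29851643 - 9734676*√5065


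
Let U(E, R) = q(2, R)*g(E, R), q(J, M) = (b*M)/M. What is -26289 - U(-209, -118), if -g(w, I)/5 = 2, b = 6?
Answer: -26229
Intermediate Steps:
g(w, I) = -10 (g(w, I) = -5*2 = -10)
q(J, M) = 6 (q(J, M) = (6*M)/M = 6)
U(E, R) = -60 (U(E, R) = 6*(-10) = -60)
-26289 - U(-209, -118) = -26289 - 1*(-60) = -26289 + 60 = -26229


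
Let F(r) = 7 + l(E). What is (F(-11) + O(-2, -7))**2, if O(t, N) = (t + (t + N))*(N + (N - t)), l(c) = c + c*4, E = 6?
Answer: 28561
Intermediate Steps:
l(c) = 5*c (l(c) = c + 4*c = 5*c)
F(r) = 37 (F(r) = 7 + 5*6 = 7 + 30 = 37)
O(t, N) = (N + 2*t)*(-t + 2*N) (O(t, N) = (t + (N + t))*(-t + 2*N) = (N + 2*t)*(-t + 2*N))
(F(-11) + O(-2, -7))**2 = (37 + (-2*(-2)**2 + 2*(-7)**2 + 3*(-7)*(-2)))**2 = (37 + (-2*4 + 2*49 + 42))**2 = (37 + (-8 + 98 + 42))**2 = (37 + 132)**2 = 169**2 = 28561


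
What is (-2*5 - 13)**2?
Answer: 529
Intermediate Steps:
(-2*5 - 13)**2 = (-10 - 13)**2 = (-23)**2 = 529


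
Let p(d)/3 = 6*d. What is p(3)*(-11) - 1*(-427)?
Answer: -167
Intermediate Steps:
p(d) = 18*d (p(d) = 3*(6*d) = 18*d)
p(3)*(-11) - 1*(-427) = (18*3)*(-11) - 1*(-427) = 54*(-11) + 427 = -594 + 427 = -167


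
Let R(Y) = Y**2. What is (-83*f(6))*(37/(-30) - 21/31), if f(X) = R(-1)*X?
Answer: 147491/155 ≈ 951.55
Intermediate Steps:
f(X) = X (f(X) = (-1)**2*X = 1*X = X)
(-83*f(6))*(37/(-30) - 21/31) = (-83*6)*(37/(-30) - 21/31) = -498*(37*(-1/30) - 21*1/31) = -498*(-37/30 - 21/31) = -498*(-1777/930) = 147491/155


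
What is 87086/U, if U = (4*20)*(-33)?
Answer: -43543/1320 ≈ -32.987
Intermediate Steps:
U = -2640 (U = 80*(-33) = -2640)
87086/U = 87086/(-2640) = 87086*(-1/2640) = -43543/1320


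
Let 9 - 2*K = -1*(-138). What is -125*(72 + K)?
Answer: -1875/2 ≈ -937.50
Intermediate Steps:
K = -129/2 (K = 9/2 - (-1)*(-138)/2 = 9/2 - 1/2*138 = 9/2 - 69 = -129/2 ≈ -64.500)
-125*(72 + K) = -125*(72 - 129/2) = -125*15/2 = -1875/2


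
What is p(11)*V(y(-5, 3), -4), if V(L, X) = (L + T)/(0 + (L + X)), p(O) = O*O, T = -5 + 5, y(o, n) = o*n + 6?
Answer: 1089/13 ≈ 83.769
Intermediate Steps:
y(o, n) = 6 + n*o (y(o, n) = n*o + 6 = 6 + n*o)
T = 0
p(O) = O²
V(L, X) = L/(L + X) (V(L, X) = (L + 0)/(0 + (L + X)) = L/(L + X))
p(11)*V(y(-5, 3), -4) = 11²*((6 + 3*(-5))/((6 + 3*(-5)) - 4)) = 121*((6 - 15)/((6 - 15) - 4)) = 121*(-9/(-9 - 4)) = 121*(-9/(-13)) = 121*(-9*(-1/13)) = 121*(9/13) = 1089/13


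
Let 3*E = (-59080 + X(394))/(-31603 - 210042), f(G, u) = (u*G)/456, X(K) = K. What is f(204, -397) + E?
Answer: -1630118749/9182510 ≈ -177.52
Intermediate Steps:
f(G, u) = G*u/456 (f(G, u) = (G*u)*(1/456) = G*u/456)
E = 19562/241645 (E = ((-59080 + 394)/(-31603 - 210042))/3 = (-58686/(-241645))/3 = (-58686*(-1/241645))/3 = (1/3)*(58686/241645) = 19562/241645 ≈ 0.080953)
f(204, -397) + E = (1/456)*204*(-397) + 19562/241645 = -6749/38 + 19562/241645 = -1630118749/9182510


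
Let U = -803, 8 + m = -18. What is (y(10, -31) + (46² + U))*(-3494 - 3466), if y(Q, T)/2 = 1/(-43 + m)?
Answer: -210180400/23 ≈ -9.1383e+6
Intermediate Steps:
m = -26 (m = -8 - 18 = -26)
y(Q, T) = -2/69 (y(Q, T) = 2/(-43 - 26) = 2/(-69) = 2*(-1/69) = -2/69)
(y(10, -31) + (46² + U))*(-3494 - 3466) = (-2/69 + (46² - 803))*(-3494 - 3466) = (-2/69 + (2116 - 803))*(-6960) = (-2/69 + 1313)*(-6960) = (90595/69)*(-6960) = -210180400/23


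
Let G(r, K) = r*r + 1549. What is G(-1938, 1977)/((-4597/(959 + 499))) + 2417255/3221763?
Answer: -17649705454425187/14810444511 ≈ -1.1917e+6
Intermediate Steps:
G(r, K) = 1549 + r**2 (G(r, K) = r**2 + 1549 = 1549 + r**2)
G(-1938, 1977)/((-4597/(959 + 499))) + 2417255/3221763 = (1549 + (-1938)**2)/((-4597/(959 + 499))) + 2417255/3221763 = (1549 + 3755844)/((-4597/1458)) + 2417255*(1/3221763) = 3757393/((-4597*1/1458)) + 2417255/3221763 = 3757393/(-4597/1458) + 2417255/3221763 = 3757393*(-1458/4597) + 2417255/3221763 = -5478278994/4597 + 2417255/3221763 = -17649705454425187/14810444511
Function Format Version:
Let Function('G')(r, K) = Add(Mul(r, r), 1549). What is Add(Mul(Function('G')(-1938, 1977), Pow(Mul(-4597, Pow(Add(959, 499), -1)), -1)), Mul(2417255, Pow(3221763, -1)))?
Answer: Rational(-17649705454425187, 14810444511) ≈ -1.1917e+6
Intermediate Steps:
Function('G')(r, K) = Add(1549, Pow(r, 2)) (Function('G')(r, K) = Add(Pow(r, 2), 1549) = Add(1549, Pow(r, 2)))
Add(Mul(Function('G')(-1938, 1977), Pow(Mul(-4597, Pow(Add(959, 499), -1)), -1)), Mul(2417255, Pow(3221763, -1))) = Add(Mul(Add(1549, Pow(-1938, 2)), Pow(Mul(-4597, Pow(Add(959, 499), -1)), -1)), Mul(2417255, Pow(3221763, -1))) = Add(Mul(Add(1549, 3755844), Pow(Mul(-4597, Pow(1458, -1)), -1)), Mul(2417255, Rational(1, 3221763))) = Add(Mul(3757393, Pow(Mul(-4597, Rational(1, 1458)), -1)), Rational(2417255, 3221763)) = Add(Mul(3757393, Pow(Rational(-4597, 1458), -1)), Rational(2417255, 3221763)) = Add(Mul(3757393, Rational(-1458, 4597)), Rational(2417255, 3221763)) = Add(Rational(-5478278994, 4597), Rational(2417255, 3221763)) = Rational(-17649705454425187, 14810444511)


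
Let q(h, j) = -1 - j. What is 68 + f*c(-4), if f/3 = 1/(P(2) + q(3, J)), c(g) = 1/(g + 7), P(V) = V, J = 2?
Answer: 67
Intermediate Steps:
c(g) = 1/(7 + g)
f = -3 (f = 3/(2 + (-1 - 1*2)) = 3/(2 + (-1 - 2)) = 3/(2 - 3) = 3/(-1) = 3*(-1) = -3)
68 + f*c(-4) = 68 - 3/(7 - 4) = 68 - 3/3 = 68 - 3*1/3 = 68 - 1 = 67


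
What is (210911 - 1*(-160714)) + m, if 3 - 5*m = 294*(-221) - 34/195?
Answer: 375004924/975 ≈ 3.8462e+5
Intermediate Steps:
m = 12670549/975 (m = 3/5 - (294*(-221) - 34/195)/5 = 3/5 - (-64974 - 34*1/195)/5 = 3/5 - (-64974 - 34/195)/5 = 3/5 - 1/5*(-12669964/195) = 3/5 + 12669964/975 = 12670549/975 ≈ 12995.)
(210911 - 1*(-160714)) + m = (210911 - 1*(-160714)) + 12670549/975 = (210911 + 160714) + 12670549/975 = 371625 + 12670549/975 = 375004924/975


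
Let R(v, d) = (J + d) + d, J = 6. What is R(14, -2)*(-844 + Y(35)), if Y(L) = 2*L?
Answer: -1548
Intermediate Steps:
R(v, d) = 6 + 2*d (R(v, d) = (6 + d) + d = 6 + 2*d)
R(14, -2)*(-844 + Y(35)) = (6 + 2*(-2))*(-844 + 2*35) = (6 - 4)*(-844 + 70) = 2*(-774) = -1548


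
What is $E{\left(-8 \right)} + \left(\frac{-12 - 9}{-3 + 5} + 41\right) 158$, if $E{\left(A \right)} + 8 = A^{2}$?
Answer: $4875$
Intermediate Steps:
$E{\left(A \right)} = -8 + A^{2}$
$E{\left(-8 \right)} + \left(\frac{-12 - 9}{-3 + 5} + 41\right) 158 = \left(-8 + \left(-8\right)^{2}\right) + \left(\frac{-12 - 9}{-3 + 5} + 41\right) 158 = \left(-8 + 64\right) + \left(- \frac{21}{2} + 41\right) 158 = 56 + \left(\left(-21\right) \frac{1}{2} + 41\right) 158 = 56 + \left(- \frac{21}{2} + 41\right) 158 = 56 + \frac{61}{2} \cdot 158 = 56 + 4819 = 4875$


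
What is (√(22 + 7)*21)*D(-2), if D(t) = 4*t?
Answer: -168*√29 ≈ -904.71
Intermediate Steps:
(√(22 + 7)*21)*D(-2) = (√(22 + 7)*21)*(4*(-2)) = (√29*21)*(-8) = (21*√29)*(-8) = -168*√29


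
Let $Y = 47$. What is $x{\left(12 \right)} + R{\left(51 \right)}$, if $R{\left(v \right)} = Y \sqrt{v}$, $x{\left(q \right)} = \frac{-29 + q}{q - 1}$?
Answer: $- \frac{17}{11} + 47 \sqrt{51} \approx 334.1$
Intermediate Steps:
$x{\left(q \right)} = \frac{-29 + q}{-1 + q}$
$R{\left(v \right)} = 47 \sqrt{v}$
$x{\left(12 \right)} + R{\left(51 \right)} = \frac{-29 + 12}{-1 + 12} + 47 \sqrt{51} = \frac{1}{11} \left(-17\right) + 47 \sqrt{51} = - \frac{17}{11} + 47 \sqrt{51}$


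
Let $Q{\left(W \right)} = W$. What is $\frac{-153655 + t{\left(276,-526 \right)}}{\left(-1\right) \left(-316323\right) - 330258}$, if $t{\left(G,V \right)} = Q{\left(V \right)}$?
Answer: $\frac{154181}{13935} \approx 11.064$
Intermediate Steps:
$t{\left(G,V \right)} = V$
$\frac{-153655 + t{\left(276,-526 \right)}}{\left(-1\right) \left(-316323\right) - 330258} = \frac{-153655 - 526}{\left(-1\right) \left(-316323\right) - 330258} = - \frac{154181}{316323 - 330258} = - \frac{154181}{-13935} = \left(-154181\right) \left(- \frac{1}{13935}\right) = \frac{154181}{13935}$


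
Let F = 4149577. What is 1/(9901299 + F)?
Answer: 1/14050876 ≈ 7.1170e-8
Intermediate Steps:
1/(9901299 + F) = 1/(9901299 + 4149577) = 1/14050876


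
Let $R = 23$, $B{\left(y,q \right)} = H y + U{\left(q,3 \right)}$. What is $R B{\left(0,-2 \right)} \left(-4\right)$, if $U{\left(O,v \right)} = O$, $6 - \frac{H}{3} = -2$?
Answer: $184$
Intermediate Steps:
$H = 24$ ($H = 18 - -6 = 18 + 6 = 24$)
$B{\left(y,q \right)} = q + 24 y$ ($B{\left(y,q \right)} = 24 y + q = q + 24 y$)
$R B{\left(0,-2 \right)} \left(-4\right) = 23 \left(-2 + 24 \cdot 0\right) \left(-4\right) = 23 \left(-2 + 0\right) \left(-4\right) = 23 \left(-2\right) \left(-4\right) = \left(-46\right) \left(-4\right) = 184$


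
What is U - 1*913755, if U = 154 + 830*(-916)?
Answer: -1673881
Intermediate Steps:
U = -760126 (U = 154 - 760280 = -760126)
U - 1*913755 = -760126 - 1*913755 = -760126 - 913755 = -1673881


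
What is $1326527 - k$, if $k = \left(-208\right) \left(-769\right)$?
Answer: $1166575$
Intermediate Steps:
$k = 159952$
$1326527 - k = 1326527 - 159952 = 1166575$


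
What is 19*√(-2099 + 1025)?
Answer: 19*I*√1074 ≈ 622.67*I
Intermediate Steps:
19*√(-2099 + 1025) = 19*√(-1074) = 19*(I*√1074) = 19*I*√1074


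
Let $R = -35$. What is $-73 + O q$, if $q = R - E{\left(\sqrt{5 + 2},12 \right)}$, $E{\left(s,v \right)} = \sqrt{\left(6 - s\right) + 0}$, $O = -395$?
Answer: $13752 + 395 \sqrt{6 - \sqrt{7}} \approx 14475.0$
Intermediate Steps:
$E{\left(s,v \right)} = \sqrt{6 - s}$
$q = -35 - \sqrt{6 - \sqrt{7}}$ ($q = -35 - \sqrt{6 - \sqrt{5 + 2}} = -35 - \sqrt{6 - \sqrt{7}} \approx -36.831$)
$-73 + O q = -73 - 395 \left(-35 - \sqrt{6 - \sqrt{7}}\right) = -73 + \left(13825 + 395 \sqrt{6 - \sqrt{7}}\right) = 13752 + 395 \sqrt{6 - \sqrt{7}}$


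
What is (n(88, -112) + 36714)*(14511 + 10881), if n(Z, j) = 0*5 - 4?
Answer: 932140320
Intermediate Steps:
n(Z, j) = -4 (n(Z, j) = 0 - 4 = -4)
(n(88, -112) + 36714)*(14511 + 10881) = (-4 + 36714)*(14511 + 10881) = 36710*25392 = 932140320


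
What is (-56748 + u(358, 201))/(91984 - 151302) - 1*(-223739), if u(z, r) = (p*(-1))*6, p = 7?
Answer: 6635903396/29659 ≈ 2.2374e+5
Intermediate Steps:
u(z, r) = -42 (u(z, r) = (7*(-1))*6 = -7*6 = -42)
(-56748 + u(358, 201))/(91984 - 151302) - 1*(-223739) = (-56748 - 42)/(91984 - 151302) - 1*(-223739) = -56790/(-59318) + 223739 = -56790*(-1/59318) + 223739 = 28395/29659 + 223739 = 6635903396/29659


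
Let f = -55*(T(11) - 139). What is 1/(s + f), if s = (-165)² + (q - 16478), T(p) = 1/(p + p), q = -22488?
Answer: -2/8197 ≈ -0.00024399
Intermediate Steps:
T(p) = 1/(2*p)
s = -11741 (s = (-165)² + (-22488 - 16478) = 27225 - 38966 = -11741)
f = 15285/2 (f = -55*((½)/11 - 139) = -55*((½)*(1/11) - 139) = -55*(1/22 - 139) = -55*(-3057/22) = 15285/2 ≈ 7642.5)
1/(s + f) = 1/(-11741 + 15285/2) = 1/(-8197/2) = -2/8197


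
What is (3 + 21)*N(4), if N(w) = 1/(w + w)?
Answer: 3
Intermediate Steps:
N(w) = 1/(2*w)
(3 + 21)*N(4) = (3 + 21)*((½)/4) = 24*((½)*(¼)) = 24*(⅛) = 3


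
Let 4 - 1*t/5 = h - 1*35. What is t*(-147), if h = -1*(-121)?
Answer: 60270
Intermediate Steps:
h = 121
t = -410 (t = 20 - 5*(121 - 1*35) = 20 - 5*(121 - 35) = 20 - 5*86 = 20 - 430 = -410)
t*(-147) = -410*(-147) = 60270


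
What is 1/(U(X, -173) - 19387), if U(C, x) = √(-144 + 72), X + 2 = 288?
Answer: -19387/375855841 - 6*I*√2/375855841 ≈ -5.1581e-5 - 2.2576e-8*I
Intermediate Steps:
X = 286 (X = -2 + 288 = 286)
U(C, x) = 6*I*√2 (U(C, x) = √(-72) = 6*I*√2)
1/(U(X, -173) - 19387) = 1/(6*I*√2 - 19387) = 1/(-19387 + 6*I*√2)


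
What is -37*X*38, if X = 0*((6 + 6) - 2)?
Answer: 0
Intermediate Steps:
X = 0 (X = 0*(12 - 2) = 0*10 = 0)
-37*X*38 = -37*0*38 = 0*38 = 0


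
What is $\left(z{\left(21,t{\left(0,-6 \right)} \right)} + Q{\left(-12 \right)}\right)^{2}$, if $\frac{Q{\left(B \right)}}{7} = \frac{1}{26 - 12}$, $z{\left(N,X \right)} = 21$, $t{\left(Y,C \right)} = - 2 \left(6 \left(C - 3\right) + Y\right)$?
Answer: $\frac{1849}{4} \approx 462.25$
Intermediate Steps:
$t{\left(Y,C \right)} = 36 - 12 C - 2 Y$ ($t{\left(Y,C \right)} = - 2 \left(6 \left(-3 + C\right) + Y\right) = - 2 \left(\left(-18 + 6 C\right) + Y\right) = - 2 \left(-18 + Y + 6 C\right) = 36 - 12 C - 2 Y$)
$Q{\left(B \right)} = \frac{1}{2}$ ($Q{\left(B \right)} = \frac{7}{26 - 12} = \frac{7}{14} = 7 \cdot \frac{1}{14} = \frac{1}{2}$)
$\left(z{\left(21,t{\left(0,-6 \right)} \right)} + Q{\left(-12 \right)}\right)^{2} = \left(21 + \frac{1}{2}\right)^{2} = \left(\frac{43}{2}\right)^{2} = \frac{1849}{4}$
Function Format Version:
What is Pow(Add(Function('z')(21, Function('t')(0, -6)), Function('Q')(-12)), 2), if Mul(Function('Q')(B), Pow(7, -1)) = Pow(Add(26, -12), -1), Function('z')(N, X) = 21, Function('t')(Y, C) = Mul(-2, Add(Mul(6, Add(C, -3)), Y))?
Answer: Rational(1849, 4) ≈ 462.25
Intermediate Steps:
Function('t')(Y, C) = Add(36, Mul(-12, C), Mul(-2, Y)) (Function('t')(Y, C) = Mul(-2, Add(Mul(6, Add(-3, C)), Y)) = Mul(-2, Add(Add(-18, Mul(6, C)), Y)) = Mul(-2, Add(-18, Y, Mul(6, C))) = Add(36, Mul(-12, C), Mul(-2, Y)))
Function('Q')(B) = Rational(1, 2) (Function('Q')(B) = Mul(7, Pow(Add(26, -12), -1)) = Mul(7, Pow(14, -1)) = Mul(7, Rational(1, 14)) = Rational(1, 2))
Pow(Add(Function('z')(21, Function('t')(0, -6)), Function('Q')(-12)), 2) = Pow(Add(21, Rational(1, 2)), 2) = Pow(Rational(43, 2), 2) = Rational(1849, 4)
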